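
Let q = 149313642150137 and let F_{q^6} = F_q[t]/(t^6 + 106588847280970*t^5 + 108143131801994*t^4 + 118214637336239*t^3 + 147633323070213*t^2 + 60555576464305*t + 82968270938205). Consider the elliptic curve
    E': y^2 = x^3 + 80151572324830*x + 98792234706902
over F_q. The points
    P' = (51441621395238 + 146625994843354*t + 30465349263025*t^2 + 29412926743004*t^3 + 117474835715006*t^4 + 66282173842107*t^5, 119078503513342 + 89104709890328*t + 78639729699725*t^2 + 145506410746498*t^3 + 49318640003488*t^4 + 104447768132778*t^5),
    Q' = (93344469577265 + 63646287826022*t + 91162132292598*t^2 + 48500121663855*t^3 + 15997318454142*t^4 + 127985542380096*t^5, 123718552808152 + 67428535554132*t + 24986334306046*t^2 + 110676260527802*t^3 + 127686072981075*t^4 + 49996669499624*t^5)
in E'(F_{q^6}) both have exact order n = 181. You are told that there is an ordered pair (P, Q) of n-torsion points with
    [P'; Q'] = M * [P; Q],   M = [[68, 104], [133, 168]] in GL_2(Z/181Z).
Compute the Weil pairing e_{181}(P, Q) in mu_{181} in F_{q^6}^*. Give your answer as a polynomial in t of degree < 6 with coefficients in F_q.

33436949448443 + 7988697665072*t + 17397620256271*t^2 + 11133082848098*t^3 + 42455819474147*t^4 + 88749285979020*t^5

Alternating bilinearity on E[181] (values in mu_{181} in F_{149313642150137^6}) gives e(P',Q') = e(P,Q)^det(M).
Hence e(P,Q) = e(P',Q')^{102} where 102 = 126^{-1} mod 181.
Run Miller on y^2=x^3+80151572324830*x+98792234706902 over F_{149313642150137}: ladder 10110101 (8 bits); e = f_P(D_Q)/f_Q(D_P).
e_{181}(P',Q') = 36865473465157 + 75013120170191*t + 86989554259308*t^2 + 145971352950963*t^3 + 86620174724095*t^4 + 120562210621720*t^5.
(36865473465157 + 75013120170191*t + 86989554259308*t^2 + 145971352950963*t^3 + 86620174724095*t^4 + 120562210621720*t^5)^{102} mod (149313642150137,f) = 33436949448443 + 7988697665072*t + 17397620256271*t^2 + 11133082848098*t^3 + 42455819474147*t^4 + 88749285979020*t^5.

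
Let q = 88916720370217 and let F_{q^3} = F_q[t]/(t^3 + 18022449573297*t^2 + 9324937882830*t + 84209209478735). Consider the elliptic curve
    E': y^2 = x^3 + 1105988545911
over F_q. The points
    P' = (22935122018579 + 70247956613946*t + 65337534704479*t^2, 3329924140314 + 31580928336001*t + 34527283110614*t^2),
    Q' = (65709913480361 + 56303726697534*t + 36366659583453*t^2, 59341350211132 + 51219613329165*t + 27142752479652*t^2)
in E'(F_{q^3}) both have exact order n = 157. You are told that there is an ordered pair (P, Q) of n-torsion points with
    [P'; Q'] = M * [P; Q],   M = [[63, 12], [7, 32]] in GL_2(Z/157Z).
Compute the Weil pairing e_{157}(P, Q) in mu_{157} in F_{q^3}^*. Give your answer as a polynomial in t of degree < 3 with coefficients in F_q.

Under M = [[63,12],[7,32]] in GL_2(Z/157), e_{157}(P',Q') = e_{157}(P,Q)^(63*32-12*7 mod 157).
Hence e(P,Q) = e(P',Q')^{36} where 36 = 48^{-1} mod 157.
8-bit Miller (10011101) on E'/F_{88916720370217} with a'=0, b'=1105988545911: accumulate tangent/chord ratios at Q'+S and P'+S'.
e_{157}(P',Q') = 65420174626087 + 77384261046254*t + 52239684850872*t^2.
e_{157}(P,Q) = (65420174626087 + 77384261046254*t + 52239684850872*t^2)^{36} = 82896996515741 + 56317516347816*t + 12654396136948*t^2.

82896996515741 + 56317516347816*t + 12654396136948*t^2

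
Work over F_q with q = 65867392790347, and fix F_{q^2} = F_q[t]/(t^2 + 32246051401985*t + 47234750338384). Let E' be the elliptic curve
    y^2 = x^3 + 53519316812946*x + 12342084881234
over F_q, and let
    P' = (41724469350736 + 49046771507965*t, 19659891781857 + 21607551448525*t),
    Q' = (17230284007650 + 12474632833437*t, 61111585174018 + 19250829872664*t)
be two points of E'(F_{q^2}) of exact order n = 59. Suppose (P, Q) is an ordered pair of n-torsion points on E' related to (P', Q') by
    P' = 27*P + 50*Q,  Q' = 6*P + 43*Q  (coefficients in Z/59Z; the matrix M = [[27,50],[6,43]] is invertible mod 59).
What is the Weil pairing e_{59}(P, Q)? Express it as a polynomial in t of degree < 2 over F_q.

2882161076813 + 59168847294899*t

Since e_{59}(P,P)=e_{59}(Q,Q)=1 and e_{59}(Q,P)=e_{59}(P,Q)^{-1}, expanding e_{59}(27*P + 50*Q,6*P + 43*Q) leaves e(P,Q)^det(M).
det M = 27*43 - 50*6 = 861 = 35 (mod 59); 35^{-1} = 27 (mod 59).
6-bit Miller (111011) on E'/F_{65867392790347} with a'=53519316812946, b'=12342084881234: accumulate tangent/chord ratios at Q'+S and P'+S'.
The quotient is 40467991418837 + 28676408931537*t.
Finally e_{59}(P,Q) = 2882161076813 + 59168847294899*t.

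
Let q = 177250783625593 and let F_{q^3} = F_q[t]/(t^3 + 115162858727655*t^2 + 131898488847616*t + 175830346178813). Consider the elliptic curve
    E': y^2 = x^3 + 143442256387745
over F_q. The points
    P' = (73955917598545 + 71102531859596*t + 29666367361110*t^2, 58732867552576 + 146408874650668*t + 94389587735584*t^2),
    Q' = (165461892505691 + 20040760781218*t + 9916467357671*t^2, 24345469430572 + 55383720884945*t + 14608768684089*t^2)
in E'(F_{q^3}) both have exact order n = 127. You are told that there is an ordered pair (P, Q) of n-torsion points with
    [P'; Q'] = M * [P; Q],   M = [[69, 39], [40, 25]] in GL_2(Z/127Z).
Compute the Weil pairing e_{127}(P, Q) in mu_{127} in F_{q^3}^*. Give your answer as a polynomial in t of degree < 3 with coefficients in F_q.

73254013246413 + 149520559445999*t + 54626949592727*t^2

e_{127} is bilinear + alternating on E[127], so e_{127}(69*P + 39*Q, 40*P + 25*Q) = e_{127}(P,Q)^(69*25-39*40).
So e_{127}(P,Q) = e_{127}(P',Q')^{117}, since 38*117 = 1 mod 127.
Double-and-add over 1111111: 7-1 doublings, 7-1 additions; each step l_{T,T}/v_{2T} or l_{T,P'}/v at Q'+S for random S.
e_{127}(P',Q') = 96119022010824 + 31877067412726*t + 159442062049812*t^2.
Raise to 117: e(P,Q) = 73254013246413 + 149520559445999*t + 54626949592727*t^2 in mu_{127}.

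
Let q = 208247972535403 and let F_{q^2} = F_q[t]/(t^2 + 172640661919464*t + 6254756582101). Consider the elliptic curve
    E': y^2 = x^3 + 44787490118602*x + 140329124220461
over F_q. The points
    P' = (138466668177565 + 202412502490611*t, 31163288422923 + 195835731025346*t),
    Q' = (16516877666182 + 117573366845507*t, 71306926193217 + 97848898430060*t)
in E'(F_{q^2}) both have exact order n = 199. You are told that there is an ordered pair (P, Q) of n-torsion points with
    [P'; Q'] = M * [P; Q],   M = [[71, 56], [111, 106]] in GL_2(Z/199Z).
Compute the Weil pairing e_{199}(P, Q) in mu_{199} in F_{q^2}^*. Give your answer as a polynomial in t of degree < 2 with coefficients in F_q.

e_{199} is bilinear + alternating on E[199], so e_{199}(71*P + 56*Q, 111*P + 106*Q) = e_{199}(P,Q)^(71*106-56*111).
Hence e(P,Q) = e(P',Q')^{187} where 187 = 116^{-1} mod 199.
Double-and-add over 11000111: 8-1 doublings, 5-1 additions; each step l_{T,T}/v_{2T} or l_{T,P'}/v at Q'+S for random S.
The quotient is 122173229913159 + 22672874042364*t.
e_{199}(P,Q) = (122173229913159 + 22672874042364*t)^{187} = 32205833308990 + 87022992006131*t.

32205833308990 + 87022992006131*t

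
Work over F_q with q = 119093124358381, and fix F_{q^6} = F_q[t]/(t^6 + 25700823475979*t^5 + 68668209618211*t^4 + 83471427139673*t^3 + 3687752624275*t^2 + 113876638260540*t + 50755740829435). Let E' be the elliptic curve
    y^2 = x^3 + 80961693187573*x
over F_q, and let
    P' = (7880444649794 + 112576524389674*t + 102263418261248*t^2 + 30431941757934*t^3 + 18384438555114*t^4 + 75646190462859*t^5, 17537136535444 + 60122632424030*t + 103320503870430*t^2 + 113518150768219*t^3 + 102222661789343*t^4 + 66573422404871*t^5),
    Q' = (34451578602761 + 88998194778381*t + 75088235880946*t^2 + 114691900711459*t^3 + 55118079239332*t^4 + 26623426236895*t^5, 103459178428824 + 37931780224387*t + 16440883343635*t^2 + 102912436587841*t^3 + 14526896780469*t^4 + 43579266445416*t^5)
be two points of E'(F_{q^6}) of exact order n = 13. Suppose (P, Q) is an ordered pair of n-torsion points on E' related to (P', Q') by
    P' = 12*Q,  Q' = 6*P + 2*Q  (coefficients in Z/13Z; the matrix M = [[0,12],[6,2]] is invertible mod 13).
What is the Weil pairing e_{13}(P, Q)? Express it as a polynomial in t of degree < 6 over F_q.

Since e_{13}(P,P)=e_{13}(Q,Q)=1 and e_{13}(Q,P)=e_{13}(P,Q)^{-1}, expanding e_{13}(12*Q,6*P + 2*Q) leaves e(P,Q)^det(M).
So e_{13}(P,Q) = e_{13}(P',Q')^{11}, since 6*11 = 1 mod 13.
Miller loop for e_{13} over F_{119093124358381^6}: bits of 13 = 1101; 3 double steps + 2 add steps, l/v at each.
Miller gives e_{13}(P',Q') = 44324958689538 + 13401985112198*t + 40978357913963*t^2 + 112970488913949*t^3 + 116412353480909*t^4 + 113021081268426*t^5 in F_{119093124358381^6}.
Hence e(P,Q) = 32382071518710 + 8370164229413*t + 88787205099394*t^2 + 74060878594832*t^3 + 118843212289952*t^4 + 73893949572335*t^5 in F_{119093124358381^6}^*.

32382071518710 + 8370164229413*t + 88787205099394*t^2 + 74060878594832*t^3 + 118843212289952*t^4 + 73893949572335*t^5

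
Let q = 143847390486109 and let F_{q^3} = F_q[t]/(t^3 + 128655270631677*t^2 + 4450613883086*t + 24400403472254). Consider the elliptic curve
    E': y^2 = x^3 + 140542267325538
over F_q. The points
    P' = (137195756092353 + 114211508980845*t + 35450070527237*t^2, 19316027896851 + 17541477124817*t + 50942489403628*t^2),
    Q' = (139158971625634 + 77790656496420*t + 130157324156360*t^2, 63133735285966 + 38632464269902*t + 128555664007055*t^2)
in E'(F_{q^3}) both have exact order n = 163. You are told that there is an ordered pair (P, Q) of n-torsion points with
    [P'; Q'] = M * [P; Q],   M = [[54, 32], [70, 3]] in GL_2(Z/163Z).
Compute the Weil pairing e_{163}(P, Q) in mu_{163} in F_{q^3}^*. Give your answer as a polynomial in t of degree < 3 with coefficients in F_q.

e_{163}(aP+bQ,cP+dQ) = e_{163}(P,Q)^(ad-bc); with (a,b,c,d)=(54,32,70,3) this gives the det-163 law.
Inverting 41 mod 163: 4. Thus e_{163}(P,Q) = e(P',Q')^{4}.
n = 163 = (10100011)_2 (8 bits, wt 4); accumulate f_{163,P'}(Q'+S)/f_{163,P'}(S) along the 7-step ladder.
e_{163}(P',Q') = 53439933358049 + 100365551632318*t + 41490871733387*t^2.
Hence e(P,Q) = 109445837169060 + 73066027393736*t + 104262136431453*t^2 in F_{143847390486109^3}^*.

109445837169060 + 73066027393736*t + 104262136431453*t^2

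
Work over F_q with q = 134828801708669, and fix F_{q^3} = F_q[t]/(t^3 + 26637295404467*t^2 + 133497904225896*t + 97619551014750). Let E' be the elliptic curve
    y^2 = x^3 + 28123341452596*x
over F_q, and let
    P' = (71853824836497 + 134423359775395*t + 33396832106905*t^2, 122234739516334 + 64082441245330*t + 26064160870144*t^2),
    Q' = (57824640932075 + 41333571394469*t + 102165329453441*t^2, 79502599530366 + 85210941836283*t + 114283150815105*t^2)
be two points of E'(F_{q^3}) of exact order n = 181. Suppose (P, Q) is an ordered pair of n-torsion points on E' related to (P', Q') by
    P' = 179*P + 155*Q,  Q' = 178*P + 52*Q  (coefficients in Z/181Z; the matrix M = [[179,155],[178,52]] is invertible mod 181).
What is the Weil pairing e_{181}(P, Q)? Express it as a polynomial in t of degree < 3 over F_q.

53114934662972 + 39754616077169*t + 81416134473660*t^2

Since e_{181}(P,P)=e_{181}(Q,Q)=1 and e_{181}(Q,P)=e_{181}(P,Q)^{-1}, expanding e_{181}(179*P + 155*Q,178*P + 52*Q) leaves e(P,Q)^det(M).
det(M) mod 181 = 180; its inverse in (Z/181)^* is 180 (check: 180*180 mod 181 = 1).
Build f_{181,P'} and f_{181,Q'} via the 8-bit ladder of 181=10110101_2; evaluate at shifted divisors; quotient in F_{134828801708669^3}.
f_P(D_Q)/f_Q(D_P) = 1015606620343 + 101529285054917*t + 107296385528177*t^2.
Hence e(P,Q) = 53114934662972 + 39754616077169*t + 81416134473660*t^2 in F_{134828801708669^3}^*.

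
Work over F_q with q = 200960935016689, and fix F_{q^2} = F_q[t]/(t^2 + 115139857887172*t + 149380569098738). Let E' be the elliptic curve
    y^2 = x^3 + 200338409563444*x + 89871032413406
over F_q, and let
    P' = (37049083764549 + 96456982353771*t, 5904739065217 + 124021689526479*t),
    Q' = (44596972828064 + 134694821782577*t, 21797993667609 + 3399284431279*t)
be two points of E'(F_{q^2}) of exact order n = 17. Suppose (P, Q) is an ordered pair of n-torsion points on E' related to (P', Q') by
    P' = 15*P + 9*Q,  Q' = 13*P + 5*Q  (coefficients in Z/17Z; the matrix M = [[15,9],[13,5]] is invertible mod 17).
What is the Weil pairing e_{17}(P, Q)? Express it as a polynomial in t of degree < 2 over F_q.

82677438639674 + 24071134289787*t

Alternating bilinearity on E[17] (values in mu_{17} in F_{200960935016689^2}) gives e(P',Q') = e(P,Q)^det(M).
det M = 15*5 - 9*13 = -42 = 9 (mod 17); 9^{-1} = 2 (mod 17).
Double-and-add over 10001: 5-1 doublings, 2-1 additions; each step l_{T,T}/v_{2T} or l_{T,P'}/v at Q'+S for random S.
Miller gives e_{17}(P',Q') = 100914657447315 + 1137432643090*t in F_{200960935016689^2}.
(100914657447315 + 1137432643090*t)^{2} mod (200960935016689,f) = 82677438639674 + 24071134289787*t.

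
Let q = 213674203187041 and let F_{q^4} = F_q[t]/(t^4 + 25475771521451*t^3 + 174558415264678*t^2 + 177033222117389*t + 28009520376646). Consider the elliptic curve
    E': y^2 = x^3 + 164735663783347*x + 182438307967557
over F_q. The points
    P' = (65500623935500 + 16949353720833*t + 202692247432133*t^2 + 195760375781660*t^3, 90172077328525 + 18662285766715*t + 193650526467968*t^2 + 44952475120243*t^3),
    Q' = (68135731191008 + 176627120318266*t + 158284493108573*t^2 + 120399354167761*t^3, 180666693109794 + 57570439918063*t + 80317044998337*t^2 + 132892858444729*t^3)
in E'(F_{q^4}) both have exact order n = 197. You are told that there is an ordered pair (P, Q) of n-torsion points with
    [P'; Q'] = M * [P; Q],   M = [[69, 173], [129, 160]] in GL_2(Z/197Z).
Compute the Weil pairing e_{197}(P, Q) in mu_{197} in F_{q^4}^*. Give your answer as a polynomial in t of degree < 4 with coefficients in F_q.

The 197-Weil pairing on E[197] over F_{213674203187041} is alternating-bilinear: e_{197}(P',Q') = e_{197}(P,Q)^det(M).
Hence e(P,Q) = e(P',Q')^{119} where 119 = 149^{-1} mod 197.
8-bit Miller (11000101) on E'/F_{213674203187041} with a'=164735663783347, b'=182438307967557: accumulate tangent/chord ratios at Q'+S and P'+S'.
Miller gives e_{197}(P',Q') = 210125590905784 + 167647825951419*t + 111227790339052*t^2 + 18122878709512*t^3 in F_{213674203187041^4}.
Raise to 119: e(P,Q) = 1135628605005 + 112575848259871*t + 46394729923350*t^2 + 194659417192919*t^3 in mu_{197}.

1135628605005 + 112575848259871*t + 46394729923350*t^2 + 194659417192919*t^3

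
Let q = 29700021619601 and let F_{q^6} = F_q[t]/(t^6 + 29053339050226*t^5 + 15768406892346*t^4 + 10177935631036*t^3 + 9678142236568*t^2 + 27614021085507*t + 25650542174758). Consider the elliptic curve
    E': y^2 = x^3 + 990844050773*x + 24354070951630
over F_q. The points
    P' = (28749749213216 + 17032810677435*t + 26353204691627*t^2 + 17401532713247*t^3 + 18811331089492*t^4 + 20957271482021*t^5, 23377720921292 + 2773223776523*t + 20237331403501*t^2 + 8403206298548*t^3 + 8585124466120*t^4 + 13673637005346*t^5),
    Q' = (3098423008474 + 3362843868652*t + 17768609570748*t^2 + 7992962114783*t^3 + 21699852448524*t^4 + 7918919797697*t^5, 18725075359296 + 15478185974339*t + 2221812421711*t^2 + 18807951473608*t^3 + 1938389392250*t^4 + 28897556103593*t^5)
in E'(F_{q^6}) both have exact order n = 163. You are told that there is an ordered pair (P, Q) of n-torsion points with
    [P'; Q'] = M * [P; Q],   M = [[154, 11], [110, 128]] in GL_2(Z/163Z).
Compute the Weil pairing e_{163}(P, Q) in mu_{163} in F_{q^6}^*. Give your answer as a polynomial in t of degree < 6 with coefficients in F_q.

e_{163} is bilinear + alternating on E[163], so e_{163}(154*P + 11*Q, 110*P + 128*Q) = e_{163}(P,Q)^(154*128-11*110).
154*128 - 11*110 = 18502; reduced mod 163: det = 83, inverse 55.
Run Miller on y^2=x^3+990844050773*x+24354070951630 over F_{29700021619601}: ladder 10100011 (8 bits); e = f_P(D_Q)/f_Q(D_P).
The quotient is 27098657775477 + 722649598442*t + 19050509875148*t^2 + 10080459370819*t^3 + 15691308258591*t^4 + 18442739610364*t^5.
Finally e_{163}(P,Q) = 26912956463078 + 334624777617*t + 25026587845849*t^2 + 12862983718444*t^3 + 2800047451220*t^4 + 11800473337821*t^5.

26912956463078 + 334624777617*t + 25026587845849*t^2 + 12862983718444*t^3 + 2800047451220*t^4 + 11800473337821*t^5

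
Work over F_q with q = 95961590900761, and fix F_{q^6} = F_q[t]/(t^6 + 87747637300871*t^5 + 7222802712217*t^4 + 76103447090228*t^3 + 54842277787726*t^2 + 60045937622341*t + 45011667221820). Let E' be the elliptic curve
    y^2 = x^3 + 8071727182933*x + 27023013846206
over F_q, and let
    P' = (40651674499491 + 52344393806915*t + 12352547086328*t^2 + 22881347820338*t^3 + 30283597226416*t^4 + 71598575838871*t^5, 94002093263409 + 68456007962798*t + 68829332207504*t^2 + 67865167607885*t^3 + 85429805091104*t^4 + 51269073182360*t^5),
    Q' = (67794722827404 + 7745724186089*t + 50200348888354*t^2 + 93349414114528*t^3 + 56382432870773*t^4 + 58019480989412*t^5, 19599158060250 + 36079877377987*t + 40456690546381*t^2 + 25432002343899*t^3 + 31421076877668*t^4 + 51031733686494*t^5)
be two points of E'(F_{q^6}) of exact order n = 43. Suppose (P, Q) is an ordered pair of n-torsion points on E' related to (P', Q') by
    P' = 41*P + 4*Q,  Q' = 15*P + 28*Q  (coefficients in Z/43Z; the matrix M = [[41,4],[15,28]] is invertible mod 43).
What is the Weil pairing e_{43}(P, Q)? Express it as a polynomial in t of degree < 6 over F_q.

8108761084163 + 43383989213974*t + 22730313336167*t^2 + 77411289761844*t^3 + 83658273807599*t^4 + 59438642548746*t^5

Under M = [[41,4],[15,28]] in GL_2(Z/43), e_{43}(P',Q') = e_{43}(P,Q)^(41*28-4*15 mod 43).
So e_{43}(P,Q) = e_{43}(P',Q')^{10}, since 13*10 = 1 mod 43.
n = 43 = (101011)_2 (6 bits, wt 4); accumulate f_{43,P'}(Q'+S)/f_{43,P'}(S) along the 5-step ladder.
f_P(D_Q)/f_Q(D_P) = 6844842246983 + 53376359265950*t + 95526256696677*t^2 + 87612614145830*t^3 + 14873278973094*t^4 + 17035447087023*t^5.
Hence e(P,Q) = 8108761084163 + 43383989213974*t + 22730313336167*t^2 + 77411289761844*t^3 + 83658273807599*t^4 + 59438642548746*t^5 in F_{95961590900761^6}^*.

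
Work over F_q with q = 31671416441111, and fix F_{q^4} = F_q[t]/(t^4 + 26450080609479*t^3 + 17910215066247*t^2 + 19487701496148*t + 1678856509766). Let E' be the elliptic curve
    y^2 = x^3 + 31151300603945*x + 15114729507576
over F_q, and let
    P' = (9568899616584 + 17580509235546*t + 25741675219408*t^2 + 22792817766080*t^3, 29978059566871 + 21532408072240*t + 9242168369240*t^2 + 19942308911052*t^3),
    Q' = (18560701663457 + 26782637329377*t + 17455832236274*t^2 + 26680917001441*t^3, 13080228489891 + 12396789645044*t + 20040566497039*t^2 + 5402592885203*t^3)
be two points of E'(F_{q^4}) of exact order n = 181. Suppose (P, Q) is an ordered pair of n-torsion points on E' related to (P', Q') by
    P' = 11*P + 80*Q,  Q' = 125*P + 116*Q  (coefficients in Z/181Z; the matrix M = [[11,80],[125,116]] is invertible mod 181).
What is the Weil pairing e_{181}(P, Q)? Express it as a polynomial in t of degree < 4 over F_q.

31119811412410 + 8144468109647*t + 5005406171580*t^2 + 30216909796429*t^3

e_{181}(aP+bQ,cP+dQ) = e_{181}(P,Q)^(ad-bc); with (a,b,c,d)=(11,80,125,116) this gives the det-181 law.
Inverting 145 mod 181: 5. Thus e_{181}(P,Q) = e(P',Q')^{5}.
Run Miller on y^2=x^3+31151300603945*x+15114729507576 over F_{31671416441111}: ladder 10110101 (8 bits); e = f_P(D_Q)/f_Q(D_P).
The quotient is 10015780794074 + 9793870757523*t + 12832777618483*t^2 + 27202978899335*t^3.
e_{181}(P,Q) = (10015780794074 + 9793870757523*t + 12832777618483*t^2 + 27202978899335*t^3)^{5} = 31119811412410 + 8144468109647*t + 5005406171580*t^2 + 30216909796429*t^3.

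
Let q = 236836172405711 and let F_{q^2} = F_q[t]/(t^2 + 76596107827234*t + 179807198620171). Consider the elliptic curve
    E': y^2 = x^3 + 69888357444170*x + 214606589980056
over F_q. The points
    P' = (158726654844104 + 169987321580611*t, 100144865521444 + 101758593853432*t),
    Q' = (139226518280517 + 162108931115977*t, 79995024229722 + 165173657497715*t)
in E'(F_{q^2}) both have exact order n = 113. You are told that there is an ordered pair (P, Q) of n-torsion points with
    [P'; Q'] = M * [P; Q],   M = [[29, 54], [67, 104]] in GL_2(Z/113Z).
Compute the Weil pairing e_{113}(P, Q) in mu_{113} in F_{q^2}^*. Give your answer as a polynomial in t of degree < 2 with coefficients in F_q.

57056764473875 + 34097482077721*t

e_{113}(aP+bQ,cP+dQ) = e_{113}(P,Q)^(ad-bc); with (a,b,c,d)=(29,54,67,104) this gives the det-113 law.
So e_{113}(P,Q) = e_{113}(P',Q')^{58}, since 76*58 = 1 mod 113.
Miller loop for e_{113} over F_{236836172405711^2}: bits of 113 = 1110001; 6 double steps + 3 add steps, l/v at each.
Result: e(P',Q') = 130820245647334 + 109538041169502*t.
e_{113}(P,Q) = (130820245647334 + 109538041169502*t)^{58} = 57056764473875 + 34097482077721*t.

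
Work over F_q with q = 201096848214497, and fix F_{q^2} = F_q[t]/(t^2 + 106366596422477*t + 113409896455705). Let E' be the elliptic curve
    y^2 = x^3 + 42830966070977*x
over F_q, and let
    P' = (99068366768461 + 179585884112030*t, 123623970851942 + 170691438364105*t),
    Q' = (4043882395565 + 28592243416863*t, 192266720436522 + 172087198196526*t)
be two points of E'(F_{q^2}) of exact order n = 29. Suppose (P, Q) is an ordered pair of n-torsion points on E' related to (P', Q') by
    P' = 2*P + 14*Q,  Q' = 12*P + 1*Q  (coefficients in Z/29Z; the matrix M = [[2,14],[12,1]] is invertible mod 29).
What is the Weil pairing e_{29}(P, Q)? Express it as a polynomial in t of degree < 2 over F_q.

111927393976473 + 63021159902091*t

The 29-Weil pairing on E[29] over F_{201096848214497} is alternating-bilinear: e_{29}(P',Q') = e_{29}(P,Q)^det(M).
det(M) mod 29 = 8; its inverse in (Z/29)^* is 11 (check: 8*11 mod 29 = 1).
Miller loop for e_{29} over F_{201096848214497^2}: bits of 29 = 11101; 4 double steps + 3 add steps, l/v at each.
Miller gives e_{29}(P',Q') = 80229865790872 + 81423136588475*t in F_{201096848214497^2}.
Thus e_{29}(P,Q) = 111927393976473 + 63021159902091*t.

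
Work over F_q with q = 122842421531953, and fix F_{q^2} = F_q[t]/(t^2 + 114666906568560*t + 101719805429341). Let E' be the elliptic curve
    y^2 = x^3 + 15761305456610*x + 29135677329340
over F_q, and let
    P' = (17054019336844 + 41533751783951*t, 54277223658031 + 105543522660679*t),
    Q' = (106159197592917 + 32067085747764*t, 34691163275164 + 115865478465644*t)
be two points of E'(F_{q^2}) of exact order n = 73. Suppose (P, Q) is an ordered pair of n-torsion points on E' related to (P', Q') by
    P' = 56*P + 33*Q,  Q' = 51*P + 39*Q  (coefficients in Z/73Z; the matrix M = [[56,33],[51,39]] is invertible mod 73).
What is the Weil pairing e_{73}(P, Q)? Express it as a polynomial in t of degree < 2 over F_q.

32523362464092 + 98637291022461*t

e_{73}(aP+bQ,cP+dQ) = e_{73}(P,Q)^(ad-bc); with (a,b,c,d)=(56,33,51,39) this gives the det-73 law.
56*39 - 33*51 = 501; reduced mod 73: det = 63, inverse 51.
Run Miller on y^2=x^3+15761305456610*x+29135677329340 over F_{122842421531953}: ladder 1001001 (7 bits); e = f_P(D_Q)/f_Q(D_P).
Miller gives e_{73}(P',Q') = 27183740074826 + 40763038776836*t in F_{122842421531953^2}.
Raise to 51: e(P,Q) = 32523362464092 + 98637291022461*t in mu_{73}.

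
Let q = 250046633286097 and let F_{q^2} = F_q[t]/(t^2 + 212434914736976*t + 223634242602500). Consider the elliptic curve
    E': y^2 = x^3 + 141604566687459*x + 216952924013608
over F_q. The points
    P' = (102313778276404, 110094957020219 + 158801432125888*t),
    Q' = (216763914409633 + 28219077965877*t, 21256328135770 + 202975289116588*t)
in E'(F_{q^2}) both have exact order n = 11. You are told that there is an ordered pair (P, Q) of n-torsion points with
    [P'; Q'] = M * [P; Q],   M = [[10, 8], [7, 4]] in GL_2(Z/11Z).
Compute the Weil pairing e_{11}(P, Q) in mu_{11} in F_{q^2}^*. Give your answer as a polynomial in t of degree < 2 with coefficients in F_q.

167329892406414 + 47040541508087*t

The 11-Weil pairing on E[11] over F_{250046633286097} is alternating-bilinear: e_{11}(P',Q') = e_{11}(P,Q)^det(M).
10*4 - 8*7 = -16; reduced mod 11: det = 6, inverse 2.
n = 11 = (1011)_2 (4 bits, wt 3); accumulate f_{11,P'}(Q'+S)/f_{11,P'}(S) along the 3-step ladder.
So e_{11}(P',Q') = 240242929584353 + 226574070887162*t.
Hence e(P,Q) = 167329892406414 + 47040541508087*t in F_{250046633286097^2}^*.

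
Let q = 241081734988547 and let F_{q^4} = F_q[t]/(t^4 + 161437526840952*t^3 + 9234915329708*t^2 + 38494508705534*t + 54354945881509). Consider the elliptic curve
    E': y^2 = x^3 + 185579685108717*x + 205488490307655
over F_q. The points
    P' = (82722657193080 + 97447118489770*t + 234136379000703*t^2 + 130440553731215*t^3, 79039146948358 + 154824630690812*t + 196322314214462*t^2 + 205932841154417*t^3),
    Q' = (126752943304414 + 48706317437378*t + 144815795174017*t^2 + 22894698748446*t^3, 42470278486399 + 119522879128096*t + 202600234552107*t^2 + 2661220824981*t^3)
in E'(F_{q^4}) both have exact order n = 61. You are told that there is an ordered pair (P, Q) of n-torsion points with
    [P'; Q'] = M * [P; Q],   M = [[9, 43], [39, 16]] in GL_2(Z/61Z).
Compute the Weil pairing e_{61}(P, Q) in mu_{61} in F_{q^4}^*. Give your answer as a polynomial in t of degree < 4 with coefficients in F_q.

The 61-Weil pairing on E[61] over F_{241081734988547} is alternating-bilinear: e_{61}(P',Q') = e_{61}(P,Q)^det(M).
9*16 - 43*39 = -1533; reduced mod 61: det = 53, inverse 38.
6-bit Miller (111101) on E'/F_{241081734988547} with a'=185579685108717, b'=205488490307655: accumulate tangent/chord ratios at Q'+S and P'+S'.
Result: e(P',Q') = 66108793948727 + 47484882443359*t + 20369464265583*t^2 + 121193992333753*t^3.
(66108793948727 + 47484882443359*t + 20369464265583*t^2 + 121193992333753*t^3)^{38} mod (241081734988547,f) = 93686430994864 + 25941741953817*t + 96016929302524*t^2 + 51360690677400*t^3.

93686430994864 + 25941741953817*t + 96016929302524*t^2 + 51360690677400*t^3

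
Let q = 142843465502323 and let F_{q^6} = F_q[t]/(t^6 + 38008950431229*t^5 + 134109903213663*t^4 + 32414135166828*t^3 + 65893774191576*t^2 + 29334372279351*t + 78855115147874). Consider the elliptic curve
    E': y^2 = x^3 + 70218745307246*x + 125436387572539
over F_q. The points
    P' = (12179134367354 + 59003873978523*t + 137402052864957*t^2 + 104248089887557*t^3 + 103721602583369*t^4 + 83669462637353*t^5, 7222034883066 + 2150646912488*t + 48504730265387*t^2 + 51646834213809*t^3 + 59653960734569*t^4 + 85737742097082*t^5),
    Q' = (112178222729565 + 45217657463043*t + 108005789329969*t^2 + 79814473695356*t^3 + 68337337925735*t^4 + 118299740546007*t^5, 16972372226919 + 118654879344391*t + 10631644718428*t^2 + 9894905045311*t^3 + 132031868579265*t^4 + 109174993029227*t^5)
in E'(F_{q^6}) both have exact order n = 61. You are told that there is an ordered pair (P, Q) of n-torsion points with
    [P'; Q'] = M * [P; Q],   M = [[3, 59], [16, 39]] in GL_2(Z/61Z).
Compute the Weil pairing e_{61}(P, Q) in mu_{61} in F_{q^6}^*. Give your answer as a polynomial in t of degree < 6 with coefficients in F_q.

e_{61}(aP+bQ,cP+dQ) = e_{61}(P,Q)^(ad-bc); with (a,b,c,d)=(3,59,16,39) this gives the det-61 law.
Hence e(P,Q) = e(P',Q')^{52} where 52 = 27^{-1} mod 61.
Double-and-add over 111101: 6-1 doublings, 5-1 additions; each step l_{T,T}/v_{2T} or l_{T,P'}/v at Q'+S for random S.
So e_{61}(P',Q') = 120077957299371 + 86745778035251*t + 52926627225836*t^2 + 82346984243081*t^3 + 58851761649704*t^4 + 112385919763094*t^5.
(120077957299371 + 86745778035251*t + 52926627225836*t^2 + 82346984243081*t^3 + 58851761649704*t^4 + 112385919763094*t^5)^{52} mod (142843465502323,f) = 12228885540014 + 63151819526941*t + 3360132562383*t^2 + 61898488567218*t^3 + 118876641710466*t^4 + 26755831016749*t^5.

12228885540014 + 63151819526941*t + 3360132562383*t^2 + 61898488567218*t^3 + 118876641710466*t^4 + 26755831016749*t^5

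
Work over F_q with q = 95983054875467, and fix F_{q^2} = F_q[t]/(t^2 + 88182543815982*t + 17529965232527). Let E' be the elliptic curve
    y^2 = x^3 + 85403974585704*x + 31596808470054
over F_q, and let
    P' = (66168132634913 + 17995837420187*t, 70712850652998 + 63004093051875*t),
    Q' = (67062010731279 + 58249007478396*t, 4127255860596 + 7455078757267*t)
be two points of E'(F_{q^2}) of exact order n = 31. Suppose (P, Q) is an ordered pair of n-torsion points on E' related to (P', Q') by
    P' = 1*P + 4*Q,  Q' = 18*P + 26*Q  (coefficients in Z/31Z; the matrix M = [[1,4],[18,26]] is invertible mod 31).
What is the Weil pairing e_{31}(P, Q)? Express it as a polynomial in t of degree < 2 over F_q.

Alternating bilinearity on E[31] (values in mu_{31} in F_{95983054875467^2}) gives e(P',Q') = e(P,Q)^det(M).
det M = 1*26 - 4*18 = -46 = 16 (mod 31); 16^{-1} = 2 (mod 31).
Double-and-add over 11111: 5-1 doublings, 5-1 additions; each step l_{T,T}/v_{2T} or l_{T,P'}/v at Q'+S for random S.
f_P(D_Q)/f_Q(D_P) = 78780559024305 + 20284722167324*t.
Thus e_{31}(P,Q) = 28000971700700 + 23222359503299*t.

28000971700700 + 23222359503299*t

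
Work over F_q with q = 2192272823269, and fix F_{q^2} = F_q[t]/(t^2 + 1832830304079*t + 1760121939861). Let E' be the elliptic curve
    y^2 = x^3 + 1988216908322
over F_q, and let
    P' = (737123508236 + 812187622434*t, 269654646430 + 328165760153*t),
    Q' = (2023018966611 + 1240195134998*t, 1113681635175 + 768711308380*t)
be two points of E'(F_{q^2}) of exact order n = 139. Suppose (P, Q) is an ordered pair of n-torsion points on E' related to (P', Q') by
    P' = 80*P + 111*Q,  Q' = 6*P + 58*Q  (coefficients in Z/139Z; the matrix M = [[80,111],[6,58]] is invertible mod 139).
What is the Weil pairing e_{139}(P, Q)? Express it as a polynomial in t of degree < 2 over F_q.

Alternating bilinearity on E[139] (values in mu_{139} in F_{2192272823269^2}) gives e(P',Q') = e(P,Q)^det(M).
det M = 80*58 - 111*6 = 3974 = 82 (mod 139); 82^{-1} = 39 (mod 139).
Run Miller on y^2=x^3+1988216908322 over F_{2192272823269}: ladder 10001011 (8 bits); e = f_P(D_Q)/f_Q(D_P).
Miller gives e_{139}(P',Q') = 1311751461046 + 1846192824614*t in F_{2192272823269^2}.
Thus e_{139}(P,Q) = 297696174813 + 1176305373433*t.

297696174813 + 1176305373433*t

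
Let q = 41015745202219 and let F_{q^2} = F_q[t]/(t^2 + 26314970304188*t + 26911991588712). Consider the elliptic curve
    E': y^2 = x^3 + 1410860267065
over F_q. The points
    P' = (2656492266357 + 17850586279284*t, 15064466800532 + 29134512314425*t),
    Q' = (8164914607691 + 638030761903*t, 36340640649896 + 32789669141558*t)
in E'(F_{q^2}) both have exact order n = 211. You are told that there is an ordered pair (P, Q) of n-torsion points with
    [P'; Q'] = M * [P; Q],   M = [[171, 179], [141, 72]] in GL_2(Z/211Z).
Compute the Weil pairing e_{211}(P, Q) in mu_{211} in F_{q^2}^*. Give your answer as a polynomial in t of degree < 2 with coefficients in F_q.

35091138526219 + 6429774192395*t

Under M = [[171,179],[141,72]] in GL_2(Z/211), e_{211}(P',Q') = e_{211}(P,Q)^(171*72-179*141 mod 211).
Inverting 155 mod 211: 162. Thus e_{211}(P,Q) = e(P',Q')^{162}.
Build f_{211,P'} and f_{211,Q'} via the 8-bit ladder of 211=11010011_2; evaluate at shifted divisors; quotient in F_{41015745202219^2}.
The quotient is 14174740111482 + 8576240415071*t.
(14174740111482 + 8576240415071*t)^{162} mod (41015745202219,f) = 35091138526219 + 6429774192395*t.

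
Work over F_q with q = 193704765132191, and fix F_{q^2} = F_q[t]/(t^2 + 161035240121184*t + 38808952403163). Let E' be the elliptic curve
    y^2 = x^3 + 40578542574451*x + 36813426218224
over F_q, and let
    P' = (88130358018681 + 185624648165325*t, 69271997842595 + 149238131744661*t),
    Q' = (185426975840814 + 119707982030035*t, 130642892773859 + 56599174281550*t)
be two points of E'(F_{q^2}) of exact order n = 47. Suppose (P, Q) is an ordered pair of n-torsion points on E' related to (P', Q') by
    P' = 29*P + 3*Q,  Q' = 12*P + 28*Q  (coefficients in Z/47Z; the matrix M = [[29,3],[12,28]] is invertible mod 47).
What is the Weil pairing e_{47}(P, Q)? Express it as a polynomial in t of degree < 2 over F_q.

148168587334828 + 147986410597239*t

e_{47} is bilinear + alternating on E[47], so e_{47}(29*P + 3*Q, 12*P + 28*Q) = e_{47}(P,Q)^(29*28-3*12).
29*28 - 3*12 = 776; reduced mod 47: det = 24, inverse 2.
6-bit Miller (101111) on E'/F_{193704765132191} with a'=40578542574451, b'=36813426218224: accumulate tangent/chord ratios at Q'+S and P'+S'.
So e_{47}(P',Q') = 123492864008459 + 92775674550485*t.
e_{47}(P,Q) = (123492864008459 + 92775674550485*t)^{2} = 148168587334828 + 147986410597239*t.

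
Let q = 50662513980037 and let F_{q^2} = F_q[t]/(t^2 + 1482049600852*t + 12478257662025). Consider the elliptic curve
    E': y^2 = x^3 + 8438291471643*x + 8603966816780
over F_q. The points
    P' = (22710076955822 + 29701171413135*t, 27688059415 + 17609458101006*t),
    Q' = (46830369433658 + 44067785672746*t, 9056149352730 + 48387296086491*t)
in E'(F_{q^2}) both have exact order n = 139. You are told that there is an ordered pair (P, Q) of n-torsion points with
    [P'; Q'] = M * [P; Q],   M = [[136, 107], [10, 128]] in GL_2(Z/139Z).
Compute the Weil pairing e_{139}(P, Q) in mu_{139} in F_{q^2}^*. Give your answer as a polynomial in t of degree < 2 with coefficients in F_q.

35653214657809 + 6627953138003*t

e_{139}(aP+bQ,cP+dQ) = e_{139}(P,Q)^(ad-bc); with (a,b,c,d)=(136,107,10,128) this gives the det-139 law.
det(M) mod 139 = 75; its inverse in (Z/139)^* is 76 (check: 75*76 mod 139 = 1).
n = 139 = (10001011)_2 (8 bits, wt 4); accumulate f_{139,P'}(Q'+S)/f_{139,P'}(S) along the 7-step ladder.
Result: e(P',Q') = 32029630759801 + 8109823304121*t.
(32029630759801 + 8109823304121*t)^{76} mod (50662513980037,f) = 35653214657809 + 6627953138003*t.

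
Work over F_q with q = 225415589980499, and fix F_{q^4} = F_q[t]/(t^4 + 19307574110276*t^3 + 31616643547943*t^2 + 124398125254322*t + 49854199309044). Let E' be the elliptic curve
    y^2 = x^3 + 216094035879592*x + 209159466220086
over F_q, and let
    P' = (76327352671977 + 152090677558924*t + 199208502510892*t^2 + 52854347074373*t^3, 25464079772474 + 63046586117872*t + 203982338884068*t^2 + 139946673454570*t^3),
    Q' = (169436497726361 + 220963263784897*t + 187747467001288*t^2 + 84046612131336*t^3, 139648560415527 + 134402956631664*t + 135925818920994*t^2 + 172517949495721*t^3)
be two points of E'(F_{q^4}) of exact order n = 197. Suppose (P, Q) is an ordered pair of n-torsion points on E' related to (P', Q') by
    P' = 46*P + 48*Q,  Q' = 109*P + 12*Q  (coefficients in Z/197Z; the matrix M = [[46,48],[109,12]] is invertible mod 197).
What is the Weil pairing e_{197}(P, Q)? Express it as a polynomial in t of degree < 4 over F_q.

66844872428988 + 78814023169369*t + 180082306264854*t^2 + 38009938271465*t^3

e_{197}(aP+bQ,cP+dQ) = e_{197}(P,Q)^(ad-bc); with (a,b,c,d)=(46,48,109,12) this gives the det-197 law.
Hence e(P,Q) = e(P',Q')^{78} where 78 = 48^{-1} mod 197.
Miller loop for e_{197} over F_{225415589980499^4}: bits of 197 = 11000101; 7 double steps + 3 add steps, l/v at each.
f_P(D_Q)/f_Q(D_P) = 214119128625253 + 121551378642236*t + 87450966131105*t^2 + 99527778934097*t^3.
e_{197}(P,Q) = (214119128625253 + 121551378642236*t + 87450966131105*t^2 + 99527778934097*t^3)^{78} = 66844872428988 + 78814023169369*t + 180082306264854*t^2 + 38009938271465*t^3.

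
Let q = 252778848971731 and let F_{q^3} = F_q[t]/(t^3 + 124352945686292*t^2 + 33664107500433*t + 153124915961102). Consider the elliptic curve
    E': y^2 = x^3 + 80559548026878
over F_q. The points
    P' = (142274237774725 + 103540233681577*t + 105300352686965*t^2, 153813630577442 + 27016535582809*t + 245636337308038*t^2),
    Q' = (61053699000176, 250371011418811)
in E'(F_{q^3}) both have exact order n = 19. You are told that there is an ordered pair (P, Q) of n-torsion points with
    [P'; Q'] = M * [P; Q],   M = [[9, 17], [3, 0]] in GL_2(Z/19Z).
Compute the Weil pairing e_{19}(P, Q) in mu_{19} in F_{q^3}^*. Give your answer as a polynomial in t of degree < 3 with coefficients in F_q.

e_{19} is bilinear + alternating on E[19], so e_{19}(9*P + 17*Q, 3*P) = e_{19}(P,Q)^(9*0-17*3).
Inverting 6 mod 19: 16. Thus e_{19}(P,Q) = e(P',Q')^{16}.
5-bit Miller (10011) on E'/F_{252778848971731} with a'=0, b'=80559548026878: accumulate tangent/chord ratios at Q'+S and P'+S'.
Miller gives e_{19}(P',Q') = 231458191806884 + 230613638606183*t + 240093219789844*t^2 in F_{252778848971731^3}.
Raise to 16: e(P,Q) = 25730380873048 + 71506820811051*t + 70380620789189*t^2 in mu_{19}.

25730380873048 + 71506820811051*t + 70380620789189*t^2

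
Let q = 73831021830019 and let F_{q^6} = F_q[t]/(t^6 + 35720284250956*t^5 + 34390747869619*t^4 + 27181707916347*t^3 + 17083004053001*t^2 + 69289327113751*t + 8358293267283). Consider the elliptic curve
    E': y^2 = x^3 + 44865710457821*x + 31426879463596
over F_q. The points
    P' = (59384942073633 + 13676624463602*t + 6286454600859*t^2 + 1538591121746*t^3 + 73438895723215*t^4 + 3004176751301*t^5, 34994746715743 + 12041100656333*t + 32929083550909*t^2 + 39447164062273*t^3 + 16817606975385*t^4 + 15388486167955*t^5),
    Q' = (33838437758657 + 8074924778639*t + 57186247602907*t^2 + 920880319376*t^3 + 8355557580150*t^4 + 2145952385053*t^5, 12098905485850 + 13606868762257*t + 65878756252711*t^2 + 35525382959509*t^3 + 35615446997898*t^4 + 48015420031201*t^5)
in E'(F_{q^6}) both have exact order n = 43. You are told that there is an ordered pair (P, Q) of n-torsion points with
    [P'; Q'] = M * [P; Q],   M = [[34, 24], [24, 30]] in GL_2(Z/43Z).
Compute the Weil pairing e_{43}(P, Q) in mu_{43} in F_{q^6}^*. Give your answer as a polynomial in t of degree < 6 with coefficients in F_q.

e_{43}(aP+bQ,cP+dQ) = e_{43}(P,Q)^(ad-bc); with (a,b,c,d)=(34,24,24,30) this gives the det-43 law.
Hence e(P,Q) = e(P',Q')^{40} where 40 = 14^{-1} mod 43.
Miller loop for e_{43} over F_{73831021830019^6}: bits of 43 = 101011; 5 double steps + 3 add steps, l/v at each.
Result: e(P',Q') = 28415787933913 + 23314086233325*t + 16561961965904*t^2 + 73169904349723*t^3 + 28217626672366*t^4 + 57917858279212*t^5.
Hence e(P,Q) = 44781543866812 + 52752807060627*t + 54071277874951*t^2 + 18824120487737*t^3 + 56958091097261*t^4 + 51007403434876*t^5 in F_{73831021830019^6}^*.

44781543866812 + 52752807060627*t + 54071277874951*t^2 + 18824120487737*t^3 + 56958091097261*t^4 + 51007403434876*t^5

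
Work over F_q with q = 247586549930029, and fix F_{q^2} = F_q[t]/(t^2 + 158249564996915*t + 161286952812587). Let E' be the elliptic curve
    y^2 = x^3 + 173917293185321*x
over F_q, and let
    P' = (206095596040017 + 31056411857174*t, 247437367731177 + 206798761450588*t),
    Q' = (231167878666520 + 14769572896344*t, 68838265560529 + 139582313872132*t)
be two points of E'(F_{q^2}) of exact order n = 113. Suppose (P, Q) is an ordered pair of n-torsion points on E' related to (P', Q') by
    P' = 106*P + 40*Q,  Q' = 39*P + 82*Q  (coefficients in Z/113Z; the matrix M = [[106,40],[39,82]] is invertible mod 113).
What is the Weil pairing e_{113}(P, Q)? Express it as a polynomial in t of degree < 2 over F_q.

171797239944563 + 109816771815488*t

Under M = [[106,40],[39,82]] in GL_2(Z/113), e_{113}(P',Q') = e_{113}(P,Q)^(106*82-40*39 mod 113).
Inverting 13 mod 113: 87. Thus e_{113}(P,Q) = e(P',Q')^{87}.
7-bit Miller (1110001) on E'/F_{247586549930029} with a'=173917293185321, b'=0: accumulate tangent/chord ratios at Q'+S and P'+S'.
f_P(D_Q)/f_Q(D_P) = 136379770523673 + 198066828972595*t.
Hence e(P,Q) = 171797239944563 + 109816771815488*t in F_{247586549930029^2}^*.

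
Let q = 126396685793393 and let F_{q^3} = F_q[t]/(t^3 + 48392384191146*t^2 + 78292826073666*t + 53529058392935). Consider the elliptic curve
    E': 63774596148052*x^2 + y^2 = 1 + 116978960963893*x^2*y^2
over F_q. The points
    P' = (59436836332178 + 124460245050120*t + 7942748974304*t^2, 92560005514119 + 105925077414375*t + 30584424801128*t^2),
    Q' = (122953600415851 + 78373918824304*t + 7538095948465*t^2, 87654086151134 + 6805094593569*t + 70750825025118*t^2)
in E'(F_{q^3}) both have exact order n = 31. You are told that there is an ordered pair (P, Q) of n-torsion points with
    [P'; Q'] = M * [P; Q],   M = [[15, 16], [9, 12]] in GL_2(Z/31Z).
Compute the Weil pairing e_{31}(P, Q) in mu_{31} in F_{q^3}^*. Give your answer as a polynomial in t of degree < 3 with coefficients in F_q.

Alternating bilinearity on E[31] (values in mu_{31} in F_{126396685793393^3}) gives e(P',Q') = e(P,Q)^det(M).
So e_{31}(P,Q) = e_{31}(P',Q')^{25}, since 5*25 = 1 mod 31.
Edwards->Montgomery: u=(1+y)/(1-y), v=u/x -> 125795438921608v^2=u^3+86200574330795u^2+u; then x_W=18298080244388u+9059478553092: y^2=x^3+78435456252188*x+41400256455640.
Miller loop for e_{31} over F_{126396685793393^3}: bits of 31 = 11111; 4 double steps + 4 add steps, l/v at each.
Result: e(P',Q') = 114209058018614 + 123449224542107*t + 87968379775037*t^2.
Thus e_{31}(P,Q) = 12572788085025 + 112135908514152*t + 15630787331450*t^2.

12572788085025 + 112135908514152*t + 15630787331450*t^2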